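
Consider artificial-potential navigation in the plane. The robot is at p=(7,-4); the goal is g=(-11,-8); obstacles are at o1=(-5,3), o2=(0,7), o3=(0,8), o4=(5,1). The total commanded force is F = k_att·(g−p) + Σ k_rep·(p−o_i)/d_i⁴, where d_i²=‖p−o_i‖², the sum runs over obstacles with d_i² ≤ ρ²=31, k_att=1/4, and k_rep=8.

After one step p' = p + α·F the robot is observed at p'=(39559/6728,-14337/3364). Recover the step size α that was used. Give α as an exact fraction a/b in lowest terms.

α = 1/4

F_att = 1/4·(g−p) = 1/4·(-18,-4) = (-4.5000,-1.0000)
o1: d²=193 > ρ²=31 → inactive
o2: d²=170 > ρ²=31 → inactive
o3: d²=193 > ρ²=31 → inactive
o4: d²=29 ≤ ρ²=31; F_rep = 8·(2,-5)/29² = (0.0190,-0.0476)
F = F_att + ΣF_rep = (-4.4810,-1.0476)
Δp = p'−p = (-1.1202,-0.2619); α = Δx/Fx = (-7537/6728) / (-7537/1682) = 1/4
check: Δy/Fy = (-881/3364) / (-881/841) = 1/4 ✓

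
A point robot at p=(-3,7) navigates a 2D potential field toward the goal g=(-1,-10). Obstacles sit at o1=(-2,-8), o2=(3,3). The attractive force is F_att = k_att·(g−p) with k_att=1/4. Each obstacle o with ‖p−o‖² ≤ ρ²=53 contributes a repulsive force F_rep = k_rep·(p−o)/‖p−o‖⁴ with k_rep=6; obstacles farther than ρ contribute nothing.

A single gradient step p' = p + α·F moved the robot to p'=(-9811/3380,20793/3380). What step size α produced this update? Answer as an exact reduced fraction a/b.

α = 1/5

F_att = 1/4·(g−p) = 1/4·(2,-17) = (0.5000,-4.2500)
o1: d²=226 > ρ²=53 → inactive
o2: d²=52 ≤ ρ²=53; F_rep = 6·(-6,4)/52² = (-0.0133,0.0089)
F = F_att + ΣF_rep = (0.4867,-4.2411)
Δp = p'−p = (0.0973,-0.8482); α = Δx/Fx = (329/3380) / (329/676) = 1/5
check: Δy/Fy = (-2867/3380) / (-2867/676) = 1/5 ✓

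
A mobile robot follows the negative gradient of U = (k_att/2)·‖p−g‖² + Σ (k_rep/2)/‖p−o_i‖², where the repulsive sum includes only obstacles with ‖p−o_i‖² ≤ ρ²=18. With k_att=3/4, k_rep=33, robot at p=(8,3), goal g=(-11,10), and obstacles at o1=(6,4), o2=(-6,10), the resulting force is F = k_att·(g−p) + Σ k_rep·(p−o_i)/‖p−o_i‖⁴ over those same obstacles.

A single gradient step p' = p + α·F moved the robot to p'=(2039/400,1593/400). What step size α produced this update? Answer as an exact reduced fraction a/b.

α = 1/4

F_att = 3/4·(g−p) = 3/4·(-19,7) = (-14.2500,5.2500)
o1: d²=5 ≤ ρ²=18; F_rep = 33·(2,-1)/5² = (2.6400,-1.3200)
o2: d²=245 > ρ²=18 → inactive
F = F_att + ΣF_rep = (-11.6100,3.9300)
Δp = p'−p = (-2.9025,0.9825); α = Δx/Fx = (-1161/400) / (-1161/100) = 1/4
check: Δy/Fy = (393/400) / (393/100) = 1/4 ✓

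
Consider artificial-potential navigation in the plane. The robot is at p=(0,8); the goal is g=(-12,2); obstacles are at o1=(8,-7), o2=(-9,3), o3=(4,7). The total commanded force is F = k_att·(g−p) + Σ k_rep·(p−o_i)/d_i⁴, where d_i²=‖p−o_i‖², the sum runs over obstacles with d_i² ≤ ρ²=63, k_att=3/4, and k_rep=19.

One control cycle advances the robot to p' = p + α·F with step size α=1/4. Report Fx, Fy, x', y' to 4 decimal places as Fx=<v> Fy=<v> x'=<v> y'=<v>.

Fx=-9.2630 Fy=-4.4343 x'=-2.3157 y'=6.8914

F_att = 3/4·(g−p) = 3/4·(-12,-6) = (-9.0000,-4.5000)
o1: d²=289 > ρ²=63 → inactive
o2: d²=106 > ρ²=63 → inactive
o3: d²=17 ≤ ρ²=63; F_rep = 19·(-4,1)/17² = (-0.2630,0.0657)
F = F_att + ΣF_rep = (-9.2630,-4.4343)
p' = p + 1/4·F = (-2.3157,6.8914)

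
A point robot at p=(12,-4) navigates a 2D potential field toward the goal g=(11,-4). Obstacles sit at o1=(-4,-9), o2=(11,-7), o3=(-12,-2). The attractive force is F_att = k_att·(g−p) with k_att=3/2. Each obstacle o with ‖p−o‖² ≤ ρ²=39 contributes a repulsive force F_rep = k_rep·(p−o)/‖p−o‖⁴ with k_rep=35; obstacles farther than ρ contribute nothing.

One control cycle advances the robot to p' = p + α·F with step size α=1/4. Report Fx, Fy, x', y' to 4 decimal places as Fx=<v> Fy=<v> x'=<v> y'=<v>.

Fx=-1.1500 Fy=1.0500 x'=11.7125 y'=-3.7375

F_att = 3/2·(g−p) = 3/2·(-1,0) = (-1.5000,0.0000)
o1: d²=281 > ρ²=39 → inactive
o2: d²=10 ≤ ρ²=39; F_rep = 35·(1,3)/10² = (0.3500,1.0500)
o3: d²=580 > ρ²=39 → inactive
F = F_att + ΣF_rep = (-1.1500,1.0500)
p' = p + 1/4·F = (11.7125,-3.7375)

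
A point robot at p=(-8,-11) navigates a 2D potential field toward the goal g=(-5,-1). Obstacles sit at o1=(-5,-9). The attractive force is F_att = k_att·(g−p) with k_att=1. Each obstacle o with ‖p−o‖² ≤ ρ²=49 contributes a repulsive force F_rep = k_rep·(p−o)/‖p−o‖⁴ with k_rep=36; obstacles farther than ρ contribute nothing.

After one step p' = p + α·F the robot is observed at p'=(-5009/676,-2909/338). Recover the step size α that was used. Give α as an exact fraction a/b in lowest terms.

α = 1/4

F_att = 1·(g−p) = 1·(3,10) = (3.0000,10.0000)
o1: d²=13 ≤ ρ²=49; F_rep = 36·(-3,-2)/13² = (-0.6391,-0.4260)
F = F_att + ΣF_rep = (2.3609,9.5740)
Δp = p'−p = (0.5902,2.3935); α = Δx/Fx = (399/676) / (399/169) = 1/4
check: Δy/Fy = (809/338) / (1618/169) = 1/4 ✓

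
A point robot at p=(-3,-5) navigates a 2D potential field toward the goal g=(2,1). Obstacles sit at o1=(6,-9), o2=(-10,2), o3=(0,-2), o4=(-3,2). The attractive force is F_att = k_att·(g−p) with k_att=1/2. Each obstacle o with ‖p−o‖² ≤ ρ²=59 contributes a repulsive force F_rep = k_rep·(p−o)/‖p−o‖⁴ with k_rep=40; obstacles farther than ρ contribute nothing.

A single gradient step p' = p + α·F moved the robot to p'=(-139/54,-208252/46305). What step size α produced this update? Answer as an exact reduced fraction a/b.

F_att = 1/2·(g−p) = 1/2·(5,6) = (2.5000,3.0000)
o1: d²=97 > ρ²=59 → inactive
o2: d²=98 > ρ²=59 → inactive
o3: d²=18 ≤ ρ²=59; F_rep = 40·(-3,-3)/18² = (-0.3704,-0.3704)
o4: d²=49 ≤ ρ²=59; F_rep = 40·(0,-7)/49² = (0.0000,-0.1166)
F = F_att + ΣF_rep = (2.1296,2.5130)
Δp = p'−p = (0.4259,0.5026); α = Δx/Fx = (23/54) / (115/54) = 1/5
check: Δy/Fy = (23273/46305) / (23273/9261) = 1/5 ✓

α = 1/5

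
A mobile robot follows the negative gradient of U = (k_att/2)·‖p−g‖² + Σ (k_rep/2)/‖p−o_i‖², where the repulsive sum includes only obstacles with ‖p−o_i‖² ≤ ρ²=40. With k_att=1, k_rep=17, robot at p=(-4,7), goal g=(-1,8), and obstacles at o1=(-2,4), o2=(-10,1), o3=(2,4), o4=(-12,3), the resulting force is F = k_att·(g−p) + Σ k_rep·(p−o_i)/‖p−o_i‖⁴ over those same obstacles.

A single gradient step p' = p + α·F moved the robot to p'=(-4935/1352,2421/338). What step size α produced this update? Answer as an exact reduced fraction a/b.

F_att = 1·(g−p) = 1·(3,1) = (3.0000,1.0000)
o1: d²=13 ≤ ρ²=40; F_rep = 17·(-2,3)/13² = (-0.2012,0.3018)
o2: d²=72 > ρ²=40 → inactive
o3: d²=45 > ρ²=40 → inactive
o4: d²=80 > ρ²=40 → inactive
F = F_att + ΣF_rep = (2.7988,1.3018)
Δp = p'−p = (0.3499,0.1627); α = Δx/Fx = (473/1352) / (473/169) = 1/8
check: Δy/Fy = (55/338) / (220/169) = 1/8 ✓

α = 1/8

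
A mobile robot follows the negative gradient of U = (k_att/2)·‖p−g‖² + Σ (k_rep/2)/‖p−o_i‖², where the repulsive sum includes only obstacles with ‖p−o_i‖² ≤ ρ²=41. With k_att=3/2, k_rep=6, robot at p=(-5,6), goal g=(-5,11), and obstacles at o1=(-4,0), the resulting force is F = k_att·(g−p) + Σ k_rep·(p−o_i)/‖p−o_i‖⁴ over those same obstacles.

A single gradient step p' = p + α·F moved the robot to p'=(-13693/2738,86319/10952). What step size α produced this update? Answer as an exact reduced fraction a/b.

α = 1/4

F_att = 3/2·(g−p) = 3/2·(0,5) = (0.0000,7.5000)
o1: d²=37 ≤ ρ²=41; F_rep = 6·(-1,6)/37² = (-0.0044,0.0263)
F = F_att + ΣF_rep = (-0.0044,7.5263)
Δp = p'−p = (-0.0011,1.8816); α = Δx/Fx = (-3/2738) / (-6/1369) = 1/4
check: Δy/Fy = (20607/10952) / (20607/2738) = 1/4 ✓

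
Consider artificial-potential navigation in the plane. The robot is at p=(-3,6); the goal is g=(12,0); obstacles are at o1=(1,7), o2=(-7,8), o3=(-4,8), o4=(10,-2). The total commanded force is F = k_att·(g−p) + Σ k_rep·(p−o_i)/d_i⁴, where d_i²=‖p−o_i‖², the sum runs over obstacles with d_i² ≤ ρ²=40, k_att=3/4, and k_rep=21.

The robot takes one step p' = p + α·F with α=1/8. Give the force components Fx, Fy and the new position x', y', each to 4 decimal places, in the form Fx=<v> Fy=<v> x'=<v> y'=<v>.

F_att = 3/4·(g−p) = 3/4·(15,-6) = (11.2500,-4.5000)
o1: d²=17 ≤ ρ²=40; F_rep = 21·(-4,-1)/17² = (-0.2907,-0.0727)
o2: d²=20 ≤ ρ²=40; F_rep = 21·(4,-2)/20² = (0.2100,-0.1050)
o3: d²=5 ≤ ρ²=40; F_rep = 21·(1,-2)/5² = (0.8400,-1.6800)
o4: d²=233 > ρ²=40 → inactive
F = F_att + ΣF_rep = (12.0093,-6.3577)
p' = p + 1/8·F = (-1.4988,5.2053)

Fx=12.0093 Fy=-6.3577 x'=-1.4988 y'=5.2053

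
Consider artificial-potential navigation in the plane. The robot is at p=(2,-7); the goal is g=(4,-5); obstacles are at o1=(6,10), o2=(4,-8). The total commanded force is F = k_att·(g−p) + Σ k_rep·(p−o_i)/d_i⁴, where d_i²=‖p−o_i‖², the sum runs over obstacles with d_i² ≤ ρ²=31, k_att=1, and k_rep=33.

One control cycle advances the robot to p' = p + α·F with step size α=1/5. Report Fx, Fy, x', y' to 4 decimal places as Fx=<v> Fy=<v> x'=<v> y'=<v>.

F_att = 1·(g−p) = 1·(2,2) = (2.0000,2.0000)
o1: d²=305 > ρ²=31 → inactive
o2: d²=5 ≤ ρ²=31; F_rep = 33·(-2,1)/5² = (-2.6400,1.3200)
F = F_att + ΣF_rep = (-0.6400,3.3200)
p' = p + 1/5·F = (1.8720,-6.3360)

Fx=-0.6400 Fy=3.3200 x'=1.8720 y'=-6.3360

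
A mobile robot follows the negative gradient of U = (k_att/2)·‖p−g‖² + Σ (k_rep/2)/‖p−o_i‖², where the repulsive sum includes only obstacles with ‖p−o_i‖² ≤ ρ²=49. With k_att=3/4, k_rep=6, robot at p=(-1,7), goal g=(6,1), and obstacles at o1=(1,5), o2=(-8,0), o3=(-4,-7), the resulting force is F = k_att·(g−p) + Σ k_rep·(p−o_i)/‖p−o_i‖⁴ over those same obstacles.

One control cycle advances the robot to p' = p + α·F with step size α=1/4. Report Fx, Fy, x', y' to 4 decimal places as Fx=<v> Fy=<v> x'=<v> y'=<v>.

Fx=5.0625 Fy=-4.3125 x'=0.2656 y'=5.9219

F_att = 3/4·(g−p) = 3/4·(7,-6) = (5.2500,-4.5000)
o1: d²=8 ≤ ρ²=49; F_rep = 6·(-2,2)/8² = (-0.1875,0.1875)
o2: d²=98 > ρ²=49 → inactive
o3: d²=205 > ρ²=49 → inactive
F = F_att + ΣF_rep = (5.0625,-4.3125)
p' = p + 1/4·F = (0.2656,5.9219)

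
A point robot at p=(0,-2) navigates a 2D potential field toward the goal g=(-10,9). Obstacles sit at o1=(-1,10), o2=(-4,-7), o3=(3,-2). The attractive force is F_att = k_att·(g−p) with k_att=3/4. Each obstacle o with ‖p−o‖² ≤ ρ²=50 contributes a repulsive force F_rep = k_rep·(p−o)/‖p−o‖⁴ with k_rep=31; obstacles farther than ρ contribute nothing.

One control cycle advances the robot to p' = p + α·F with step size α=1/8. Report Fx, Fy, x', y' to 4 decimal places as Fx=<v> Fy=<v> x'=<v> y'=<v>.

F_att = 3/4·(g−p) = 3/4·(-10,11) = (-7.5000,8.2500)
o1: d²=145 > ρ²=50 → inactive
o2: d²=41 ≤ ρ²=50; F_rep = 31·(4,5)/41² = (0.0738,0.0922)
o3: d²=9 ≤ ρ²=50; F_rep = 31·(-3,0)/9² = (-1.1481,0.0000)
F = F_att + ΣF_rep = (-8.5744,8.3422)
p' = p + 1/8·F = (-1.0718,-0.9572)

Fx=-8.5744 Fy=8.3422 x'=-1.0718 y'=-0.9572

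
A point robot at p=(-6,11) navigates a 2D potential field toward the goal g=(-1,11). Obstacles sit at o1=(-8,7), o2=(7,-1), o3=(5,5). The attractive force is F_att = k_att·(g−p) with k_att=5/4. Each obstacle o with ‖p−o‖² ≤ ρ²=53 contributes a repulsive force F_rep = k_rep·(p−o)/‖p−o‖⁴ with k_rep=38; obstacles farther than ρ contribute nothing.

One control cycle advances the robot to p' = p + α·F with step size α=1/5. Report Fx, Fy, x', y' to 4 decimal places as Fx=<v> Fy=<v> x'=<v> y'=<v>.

Fx=6.4400 Fy=0.3800 x'=-4.7120 y'=11.0760

F_att = 5/4·(g−p) = 5/4·(5,0) = (6.2500,0.0000)
o1: d²=20 ≤ ρ²=53; F_rep = 38·(2,4)/20² = (0.1900,0.3800)
o2: d²=313 > ρ²=53 → inactive
o3: d²=157 > ρ²=53 → inactive
F = F_att + ΣF_rep = (6.4400,0.3800)
p' = p + 1/5·F = (-4.7120,11.0760)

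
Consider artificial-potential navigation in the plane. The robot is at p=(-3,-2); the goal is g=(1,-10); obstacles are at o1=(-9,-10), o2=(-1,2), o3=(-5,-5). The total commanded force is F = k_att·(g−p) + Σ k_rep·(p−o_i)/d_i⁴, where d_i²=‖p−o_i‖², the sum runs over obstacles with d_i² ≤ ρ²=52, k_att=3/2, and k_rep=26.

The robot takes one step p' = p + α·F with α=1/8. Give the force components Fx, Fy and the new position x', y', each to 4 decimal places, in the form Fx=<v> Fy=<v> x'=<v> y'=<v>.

F_att = 3/2·(g−p) = 3/2·(4,-8) = (6.0000,-12.0000)
o1: d²=100 > ρ²=52 → inactive
o2: d²=20 ≤ ρ²=52; F_rep = 26·(-2,-4)/20² = (-0.1300,-0.2600)
o3: d²=13 ≤ ρ²=52; F_rep = 26·(2,3)/13² = (0.3077,0.4615)
F = F_att + ΣF_rep = (6.1777,-11.7985)
p' = p + 1/8·F = (-2.2278,-3.4748)

Fx=6.1777 Fy=-11.7985 x'=-2.2278 y'=-3.4748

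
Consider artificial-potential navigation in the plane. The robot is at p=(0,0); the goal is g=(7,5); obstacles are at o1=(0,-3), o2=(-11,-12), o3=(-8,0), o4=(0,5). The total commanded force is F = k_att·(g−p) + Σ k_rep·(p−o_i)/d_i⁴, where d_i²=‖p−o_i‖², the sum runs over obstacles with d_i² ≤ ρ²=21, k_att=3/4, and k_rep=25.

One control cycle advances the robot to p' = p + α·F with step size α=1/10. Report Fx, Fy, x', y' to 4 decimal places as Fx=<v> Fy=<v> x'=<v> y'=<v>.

F_att = 3/4·(g−p) = 3/4·(7,5) = (5.2500,3.7500)
o1: d²=9 ≤ ρ²=21; F_rep = 25·(0,3)/9² = (0.0000,0.9259)
o2: d²=265 > ρ²=21 → inactive
o3: d²=64 > ρ²=21 → inactive
o4: d²=25 > ρ²=21 → inactive
F = F_att + ΣF_rep = (5.2500,4.6759)
p' = p + 1/10·F = (0.5250,0.4676)

Fx=5.2500 Fy=4.6759 x'=0.5250 y'=0.4676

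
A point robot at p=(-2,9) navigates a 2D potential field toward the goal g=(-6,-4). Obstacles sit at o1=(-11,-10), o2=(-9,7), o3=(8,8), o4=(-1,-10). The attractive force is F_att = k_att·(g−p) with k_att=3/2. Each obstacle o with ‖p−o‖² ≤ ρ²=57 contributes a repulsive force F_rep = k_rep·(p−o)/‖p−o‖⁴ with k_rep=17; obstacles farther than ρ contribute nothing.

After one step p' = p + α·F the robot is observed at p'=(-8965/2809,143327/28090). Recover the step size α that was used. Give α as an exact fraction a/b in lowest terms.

F_att = 3/2·(g−p) = 3/2·(-4,-13) = (-6.0000,-19.5000)
o1: d²=442 > ρ²=57 → inactive
o2: d²=53 ≤ ρ²=57; F_rep = 17·(7,2)/53² = (0.0424,0.0121)
o3: d²=101 > ρ²=57 → inactive
o4: d²=362 > ρ²=57 → inactive
F = F_att + ΣF_rep = (-5.9576,-19.4879)
Δp = p'−p = (-1.1915,-3.8976); α = Δx/Fx = (-3347/2809) / (-16735/2809) = 1/5
check: Δy/Fy = (-109483/28090) / (-109483/5618) = 1/5 ✓

α = 1/5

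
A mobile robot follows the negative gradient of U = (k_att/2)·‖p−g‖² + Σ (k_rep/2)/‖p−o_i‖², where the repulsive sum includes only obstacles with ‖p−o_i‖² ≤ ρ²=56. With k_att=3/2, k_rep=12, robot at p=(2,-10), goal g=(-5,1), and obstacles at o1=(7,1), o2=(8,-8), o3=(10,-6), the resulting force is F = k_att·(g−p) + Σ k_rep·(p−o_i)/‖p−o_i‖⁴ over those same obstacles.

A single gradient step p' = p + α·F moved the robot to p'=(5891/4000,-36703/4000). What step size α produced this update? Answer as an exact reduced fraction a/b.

F_att = 3/2·(g−p) = 3/2·(-7,11) = (-10.5000,16.5000)
o1: d²=146 > ρ²=56 → inactive
o2: d²=40 ≤ ρ²=56; F_rep = 12·(-6,-2)/40² = (-0.0450,-0.0150)
o3: d²=80 > ρ²=56 → inactive
F = F_att + ΣF_rep = (-10.5450,16.4850)
Δp = p'−p = (-0.5272,0.8243); α = Δx/Fx = (-2109/4000) / (-2109/200) = 1/20
check: Δy/Fy = (3297/4000) / (3297/200) = 1/20 ✓

α = 1/20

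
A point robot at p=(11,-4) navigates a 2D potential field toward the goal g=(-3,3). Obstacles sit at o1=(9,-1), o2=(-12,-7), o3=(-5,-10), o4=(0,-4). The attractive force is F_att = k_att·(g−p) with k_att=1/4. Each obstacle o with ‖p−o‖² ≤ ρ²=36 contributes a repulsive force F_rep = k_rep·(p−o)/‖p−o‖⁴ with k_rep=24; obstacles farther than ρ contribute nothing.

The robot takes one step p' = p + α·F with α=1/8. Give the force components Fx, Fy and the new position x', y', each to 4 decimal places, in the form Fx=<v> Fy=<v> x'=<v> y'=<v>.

F_att = 1/4·(g−p) = 1/4·(-14,7) = (-3.5000,1.7500)
o1: d²=13 ≤ ρ²=36; F_rep = 24·(2,-3)/13² = (0.2840,-0.4260)
o2: d²=538 > ρ²=36 → inactive
o3: d²=292 > ρ²=36 → inactive
o4: d²=121 > ρ²=36 → inactive
F = F_att + ΣF_rep = (-3.2160,1.3240)
p' = p + 1/8·F = (10.5980,-3.8345)

Fx=-3.2160 Fy=1.3240 x'=10.5980 y'=-3.8345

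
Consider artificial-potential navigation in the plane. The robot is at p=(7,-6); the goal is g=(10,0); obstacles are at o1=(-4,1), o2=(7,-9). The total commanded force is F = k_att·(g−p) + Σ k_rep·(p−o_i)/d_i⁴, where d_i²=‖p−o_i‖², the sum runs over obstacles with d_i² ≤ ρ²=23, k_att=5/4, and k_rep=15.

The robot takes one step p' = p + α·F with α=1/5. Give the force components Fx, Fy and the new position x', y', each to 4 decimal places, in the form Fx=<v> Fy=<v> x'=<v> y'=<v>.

F_att = 5/4·(g−p) = 5/4·(3,6) = (3.7500,7.5000)
o1: d²=170 > ρ²=23 → inactive
o2: d²=9 ≤ ρ²=23; F_rep = 15·(0,3)/9² = (0.0000,0.5556)
F = F_att + ΣF_rep = (3.7500,8.0556)
p' = p + 1/5·F = (7.7500,-4.3889)

Fx=3.7500 Fy=8.0556 x'=7.7500 y'=-4.3889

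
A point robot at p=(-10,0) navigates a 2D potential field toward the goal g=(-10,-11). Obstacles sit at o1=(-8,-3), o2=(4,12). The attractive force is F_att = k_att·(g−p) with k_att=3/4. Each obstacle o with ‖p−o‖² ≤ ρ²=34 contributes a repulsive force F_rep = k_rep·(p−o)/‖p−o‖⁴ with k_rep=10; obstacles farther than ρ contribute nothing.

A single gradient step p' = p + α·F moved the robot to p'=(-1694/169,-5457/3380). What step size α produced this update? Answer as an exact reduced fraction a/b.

F_att = 3/4·(g−p) = 3/4·(0,-11) = (0.0000,-8.2500)
o1: d²=13 ≤ ρ²=34; F_rep = 10·(-2,3)/13² = (-0.1183,0.1775)
o2: d²=340 > ρ²=34 → inactive
F = F_att + ΣF_rep = (-0.1183,-8.0725)
Δp = p'−p = (-0.0237,-1.6145); α = Δx/Fx = (-4/169) / (-20/169) = 1/5
check: Δy/Fy = (-5457/3380) / (-5457/676) = 1/5 ✓

α = 1/5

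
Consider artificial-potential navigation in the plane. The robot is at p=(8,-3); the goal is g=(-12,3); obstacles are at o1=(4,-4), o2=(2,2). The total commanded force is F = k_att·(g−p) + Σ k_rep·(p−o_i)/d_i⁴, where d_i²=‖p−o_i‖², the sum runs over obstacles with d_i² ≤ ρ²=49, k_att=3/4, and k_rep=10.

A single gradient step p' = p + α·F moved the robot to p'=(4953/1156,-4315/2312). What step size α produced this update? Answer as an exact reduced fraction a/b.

F_att = 3/4·(g−p) = 3/4·(-20,6) = (-15.0000,4.5000)
o1: d²=17 ≤ ρ²=49; F_rep = 10·(4,1)/17² = (0.1384,0.0346)
o2: d²=61 > ρ²=49 → inactive
F = F_att + ΣF_rep = (-14.8616,4.5346)
Δp = p'−p = (-3.7154,1.1337); α = Δx/Fx = (-4295/1156) / (-4295/289) = 1/4
check: Δy/Fy = (2621/2312) / (2621/578) = 1/4 ✓

α = 1/4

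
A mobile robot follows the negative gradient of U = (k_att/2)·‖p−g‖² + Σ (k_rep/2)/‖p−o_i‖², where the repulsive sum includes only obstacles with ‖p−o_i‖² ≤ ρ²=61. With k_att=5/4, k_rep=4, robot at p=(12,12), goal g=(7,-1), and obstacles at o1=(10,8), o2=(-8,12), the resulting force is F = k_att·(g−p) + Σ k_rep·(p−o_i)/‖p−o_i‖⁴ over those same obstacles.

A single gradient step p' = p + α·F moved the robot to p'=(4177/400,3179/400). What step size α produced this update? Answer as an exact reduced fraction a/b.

α = 1/4

F_att = 5/4·(g−p) = 5/4·(-5,-13) = (-6.2500,-16.2500)
o1: d²=20 ≤ ρ²=61; F_rep = 4·(2,4)/20² = (0.0200,0.0400)
o2: d²=400 > ρ²=61 → inactive
F = F_att + ΣF_rep = (-6.2300,-16.2100)
Δp = p'−p = (-1.5575,-4.0525); α = Δx/Fx = (-623/400) / (-623/100) = 1/4
check: Δy/Fy = (-1621/400) / (-1621/100) = 1/4 ✓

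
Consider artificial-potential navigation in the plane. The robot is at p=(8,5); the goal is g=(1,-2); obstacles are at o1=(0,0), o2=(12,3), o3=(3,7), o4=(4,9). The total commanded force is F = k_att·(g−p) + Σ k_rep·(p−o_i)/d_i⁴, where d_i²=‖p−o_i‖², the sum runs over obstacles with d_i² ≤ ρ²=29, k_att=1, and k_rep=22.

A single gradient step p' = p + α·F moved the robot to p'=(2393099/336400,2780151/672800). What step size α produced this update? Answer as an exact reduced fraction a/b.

F_att = 1·(g−p) = 1·(-7,-7) = (-7.0000,-7.0000)
o1: d²=89 > ρ²=29 → inactive
o2: d²=20 ≤ ρ²=29; F_rep = 22·(-4,2)/20² = (-0.2200,0.1100)
o3: d²=29 ≤ ρ²=29; F_rep = 22·(5,-2)/29² = (0.1308,-0.0523)
o4: d²=32 > ρ²=29 → inactive
F = F_att + ΣF_rep = (-7.0892,-6.9423)
Δp = p'−p = (-0.8862,-0.8678); α = Δx/Fx = (-298101/336400) / (-298101/42050) = 1/8
check: Δy/Fy = (-583849/672800) / (-583849/84100) = 1/8 ✓

α = 1/8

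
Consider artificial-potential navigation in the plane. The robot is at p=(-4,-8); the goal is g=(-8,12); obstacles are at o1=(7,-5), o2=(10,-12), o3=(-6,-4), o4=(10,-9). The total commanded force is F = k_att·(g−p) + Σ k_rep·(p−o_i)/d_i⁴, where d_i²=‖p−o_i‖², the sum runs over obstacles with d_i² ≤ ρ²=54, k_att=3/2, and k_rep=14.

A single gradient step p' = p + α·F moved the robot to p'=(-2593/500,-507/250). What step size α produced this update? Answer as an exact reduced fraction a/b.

F_att = 3/2·(g−p) = 3/2·(-4,20) = (-6.0000,30.0000)
o1: d²=130 > ρ²=54 → inactive
o2: d²=212 > ρ²=54 → inactive
o3: d²=20 ≤ ρ²=54; F_rep = 14·(2,-4)/20² = (0.0700,-0.1400)
o4: d²=197 > ρ²=54 → inactive
F = F_att + ΣF_rep = (-5.9300,29.8600)
Δp = p'−p = (-1.1860,5.9720); α = Δx/Fx = (-593/500) / (-593/100) = 1/5
check: Δy/Fy = (1493/250) / (1493/50) = 1/5 ✓

α = 1/5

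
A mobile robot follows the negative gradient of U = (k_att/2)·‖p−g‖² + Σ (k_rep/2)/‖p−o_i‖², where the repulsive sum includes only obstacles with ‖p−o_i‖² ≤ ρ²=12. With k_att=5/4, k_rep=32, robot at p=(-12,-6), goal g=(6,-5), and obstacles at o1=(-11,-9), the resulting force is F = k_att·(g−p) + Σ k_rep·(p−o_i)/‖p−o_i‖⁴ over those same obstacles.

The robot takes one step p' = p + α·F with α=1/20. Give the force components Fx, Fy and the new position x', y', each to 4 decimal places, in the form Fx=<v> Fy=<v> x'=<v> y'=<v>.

F_att = 5/4·(g−p) = 5/4·(18,1) = (22.5000,1.2500)
o1: d²=10 ≤ ρ²=12; F_rep = 32·(-1,3)/10² = (-0.3200,0.9600)
F = F_att + ΣF_rep = (22.1800,2.2100)
p' = p + 1/20·F = (-10.8910,-5.8895)

Fx=22.1800 Fy=2.2100 x'=-10.8910 y'=-5.8895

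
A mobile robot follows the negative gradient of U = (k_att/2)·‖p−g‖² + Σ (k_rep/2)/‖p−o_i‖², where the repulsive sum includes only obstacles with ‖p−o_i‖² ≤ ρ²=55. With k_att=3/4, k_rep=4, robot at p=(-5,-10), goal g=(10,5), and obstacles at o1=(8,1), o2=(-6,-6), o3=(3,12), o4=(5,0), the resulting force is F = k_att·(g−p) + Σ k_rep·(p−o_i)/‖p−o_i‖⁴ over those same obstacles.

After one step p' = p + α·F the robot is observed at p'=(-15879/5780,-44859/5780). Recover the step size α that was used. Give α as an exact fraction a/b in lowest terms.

α = 1/5

F_att = 3/4·(g−p) = 3/4·(15,15) = (11.2500,11.2500)
o1: d²=290 > ρ²=55 → inactive
o2: d²=17 ≤ ρ²=55; F_rep = 4·(1,-4)/17² = (0.0138,-0.0554)
o3: d²=548 > ρ²=55 → inactive
o4: d²=200 > ρ²=55 → inactive
F = F_att + ΣF_rep = (11.2638,11.1946)
Δp = p'−p = (2.2528,2.2389); α = Δx/Fx = (13021/5780) / (13021/1156) = 1/5
check: Δy/Fy = (12941/5780) / (12941/1156) = 1/5 ✓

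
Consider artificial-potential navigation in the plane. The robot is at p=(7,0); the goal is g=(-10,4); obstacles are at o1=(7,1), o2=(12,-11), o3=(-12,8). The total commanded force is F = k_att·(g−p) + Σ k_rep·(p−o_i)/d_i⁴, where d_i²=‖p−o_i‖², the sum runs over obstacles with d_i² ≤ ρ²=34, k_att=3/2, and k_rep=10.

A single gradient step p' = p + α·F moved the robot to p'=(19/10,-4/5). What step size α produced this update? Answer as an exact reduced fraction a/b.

α = 1/5

F_att = 3/2·(g−p) = 3/2·(-17,4) = (-25.5000,6.0000)
o1: d²=1 ≤ ρ²=34; F_rep = 10·(0,-1)/1² = (0.0000,-10.0000)
o2: d²=146 > ρ²=34 → inactive
o3: d²=425 > ρ²=34 → inactive
F = F_att + ΣF_rep = (-25.5000,-4.0000)
Δp = p'−p = (-5.1000,-0.8000); α = Δx/Fx = (-51/10) / (-51/2) = 1/5
check: Δy/Fy = (-4/5) / (-4) = 1/5 ✓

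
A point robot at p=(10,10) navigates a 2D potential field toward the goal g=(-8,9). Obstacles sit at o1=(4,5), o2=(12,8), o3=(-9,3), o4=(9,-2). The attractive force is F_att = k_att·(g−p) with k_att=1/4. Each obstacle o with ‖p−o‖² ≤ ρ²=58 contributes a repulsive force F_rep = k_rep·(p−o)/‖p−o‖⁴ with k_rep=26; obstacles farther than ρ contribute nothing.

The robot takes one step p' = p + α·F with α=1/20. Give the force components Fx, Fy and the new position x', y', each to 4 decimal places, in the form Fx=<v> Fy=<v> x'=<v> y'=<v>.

F_att = 1/4·(g−p) = 1/4·(-18,-1) = (-4.5000,-0.2500)
o1: d²=61 > ρ²=58 → inactive
o2: d²=8 ≤ ρ²=58; F_rep = 26·(-2,2)/8² = (-0.8125,0.8125)
o3: d²=410 > ρ²=58 → inactive
o4: d²=145 > ρ²=58 → inactive
F = F_att + ΣF_rep = (-5.3125,0.5625)
p' = p + 1/20·F = (9.7344,10.0281)

Fx=-5.3125 Fy=0.5625 x'=9.7344 y'=10.0281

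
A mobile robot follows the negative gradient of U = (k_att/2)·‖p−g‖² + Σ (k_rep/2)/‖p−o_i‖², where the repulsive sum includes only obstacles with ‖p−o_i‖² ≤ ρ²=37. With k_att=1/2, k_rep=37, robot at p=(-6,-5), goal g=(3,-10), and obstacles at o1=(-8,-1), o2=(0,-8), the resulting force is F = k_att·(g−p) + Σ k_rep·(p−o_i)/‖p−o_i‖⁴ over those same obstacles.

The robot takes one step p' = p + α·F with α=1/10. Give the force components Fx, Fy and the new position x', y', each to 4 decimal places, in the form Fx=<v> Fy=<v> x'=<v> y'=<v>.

Fx=4.6850 Fy=-2.8700 x'=-5.5315 y'=-5.2870

F_att = 1/2·(g−p) = 1/2·(9,-5) = (4.5000,-2.5000)
o1: d²=20 ≤ ρ²=37; F_rep = 37·(2,-4)/20² = (0.1850,-0.3700)
o2: d²=45 > ρ²=37 → inactive
F = F_att + ΣF_rep = (4.6850,-2.8700)
p' = p + 1/10·F = (-5.5315,-5.2870)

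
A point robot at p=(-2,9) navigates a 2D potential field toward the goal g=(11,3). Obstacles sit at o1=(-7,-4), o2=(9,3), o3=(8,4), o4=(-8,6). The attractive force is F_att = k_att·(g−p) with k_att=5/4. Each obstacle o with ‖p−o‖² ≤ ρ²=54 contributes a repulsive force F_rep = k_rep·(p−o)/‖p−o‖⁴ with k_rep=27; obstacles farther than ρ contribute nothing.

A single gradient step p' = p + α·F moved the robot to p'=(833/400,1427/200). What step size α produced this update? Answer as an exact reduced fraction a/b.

α = 1/4

F_att = 5/4·(g−p) = 5/4·(13,-6) = (16.2500,-7.5000)
o1: d²=194 > ρ²=54 → inactive
o2: d²=157 > ρ²=54 → inactive
o3: d²=125 > ρ²=54 → inactive
o4: d²=45 ≤ ρ²=54; F_rep = 27·(6,3)/45² = (0.0800,0.0400)
F = F_att + ΣF_rep = (16.3300,-7.4600)
Δp = p'−p = (4.0825,-1.8650); α = Δx/Fx = (1633/400) / (1633/100) = 1/4
check: Δy/Fy = (-373/200) / (-373/50) = 1/4 ✓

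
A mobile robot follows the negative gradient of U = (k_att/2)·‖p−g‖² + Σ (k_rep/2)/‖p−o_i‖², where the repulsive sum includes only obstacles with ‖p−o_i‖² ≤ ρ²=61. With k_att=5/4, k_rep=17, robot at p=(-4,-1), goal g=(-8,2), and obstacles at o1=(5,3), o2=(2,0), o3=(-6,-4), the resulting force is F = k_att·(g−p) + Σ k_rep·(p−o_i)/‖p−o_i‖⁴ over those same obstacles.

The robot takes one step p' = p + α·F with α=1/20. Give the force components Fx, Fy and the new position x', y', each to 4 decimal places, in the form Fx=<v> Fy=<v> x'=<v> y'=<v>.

Fx=-4.8733 Fy=4.0394 x'=-4.2437 y'=-0.7980

F_att = 5/4·(g−p) = 5/4·(-4,3) = (-5.0000,3.7500)
o1: d²=97 > ρ²=61 → inactive
o2: d²=37 ≤ ρ²=61; F_rep = 17·(-6,-1)/37² = (-0.0745,-0.0124)
o3: d²=13 ≤ ρ²=61; F_rep = 17·(2,3)/13² = (0.2012,0.3018)
F = F_att + ΣF_rep = (-4.8733,4.0394)
p' = p + 1/20·F = (-4.2437,-0.7980)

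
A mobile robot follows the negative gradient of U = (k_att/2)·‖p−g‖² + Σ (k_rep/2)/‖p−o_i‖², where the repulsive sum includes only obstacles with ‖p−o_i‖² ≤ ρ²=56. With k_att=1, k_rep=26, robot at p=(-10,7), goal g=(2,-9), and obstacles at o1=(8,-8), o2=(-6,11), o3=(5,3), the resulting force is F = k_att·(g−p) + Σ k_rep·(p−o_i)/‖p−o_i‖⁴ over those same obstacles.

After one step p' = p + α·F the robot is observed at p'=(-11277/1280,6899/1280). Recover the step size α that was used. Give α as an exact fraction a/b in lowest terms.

F_att = 1·(g−p) = 1·(12,-16) = (12.0000,-16.0000)
o1: d²=549 > ρ²=56 → inactive
o2: d²=32 ≤ ρ²=56; F_rep = 26·(-4,-4)/32² = (-0.1016,-0.1016)
o3: d²=241 > ρ²=56 → inactive
F = F_att + ΣF_rep = (11.8984,-16.1016)
Δp = p'−p = (1.1898,-1.6102); α = Δx/Fx = (1523/1280) / (1523/128) = 1/10
check: Δy/Fy = (-2061/1280) / (-2061/128) = 1/10 ✓

α = 1/10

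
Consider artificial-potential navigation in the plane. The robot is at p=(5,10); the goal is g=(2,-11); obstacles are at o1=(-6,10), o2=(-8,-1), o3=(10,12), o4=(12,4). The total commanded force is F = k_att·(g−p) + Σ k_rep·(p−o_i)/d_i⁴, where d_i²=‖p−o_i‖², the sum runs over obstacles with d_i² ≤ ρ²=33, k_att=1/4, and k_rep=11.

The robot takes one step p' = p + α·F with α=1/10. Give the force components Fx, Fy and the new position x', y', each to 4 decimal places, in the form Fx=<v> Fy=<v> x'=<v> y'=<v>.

Fx=-0.8154 Fy=-5.2762 x'=4.9185 y'=9.4724

F_att = 1/4·(g−p) = 1/4·(-3,-21) = (-0.7500,-5.2500)
o1: d²=121 > ρ²=33 → inactive
o2: d²=290 > ρ²=33 → inactive
o3: d²=29 ≤ ρ²=33; F_rep = 11·(-5,-2)/29² = (-0.0654,-0.0262)
o4: d²=85 > ρ²=33 → inactive
F = F_att + ΣF_rep = (-0.8154,-5.2762)
p' = p + 1/10·F = (4.9185,9.4724)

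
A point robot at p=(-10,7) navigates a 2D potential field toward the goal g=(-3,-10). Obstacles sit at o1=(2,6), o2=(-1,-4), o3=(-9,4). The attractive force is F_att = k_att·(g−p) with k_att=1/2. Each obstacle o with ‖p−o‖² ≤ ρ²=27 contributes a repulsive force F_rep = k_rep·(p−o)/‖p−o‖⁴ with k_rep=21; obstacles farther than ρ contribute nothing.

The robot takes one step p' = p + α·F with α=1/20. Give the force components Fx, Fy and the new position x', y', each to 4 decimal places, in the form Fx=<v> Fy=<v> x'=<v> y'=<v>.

F_att = 1/2·(g−p) = 1/2·(7,-17) = (3.5000,-8.5000)
o1: d²=145 > ρ²=27 → inactive
o2: d²=202 > ρ²=27 → inactive
o3: d²=10 ≤ ρ²=27; F_rep = 21·(-1,3)/10² = (-0.2100,0.6300)
F = F_att + ΣF_rep = (3.2900,-7.8700)
p' = p + 1/20·F = (-9.8355,6.6065)

Fx=3.2900 Fy=-7.8700 x'=-9.8355 y'=6.6065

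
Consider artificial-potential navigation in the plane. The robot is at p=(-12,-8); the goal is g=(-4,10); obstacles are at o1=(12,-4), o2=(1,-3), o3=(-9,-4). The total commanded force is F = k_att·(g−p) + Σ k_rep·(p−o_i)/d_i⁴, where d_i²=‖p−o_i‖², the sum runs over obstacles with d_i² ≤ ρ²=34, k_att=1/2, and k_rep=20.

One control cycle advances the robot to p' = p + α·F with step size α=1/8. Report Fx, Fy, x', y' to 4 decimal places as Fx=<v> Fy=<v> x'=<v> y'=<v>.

Fx=3.9040 Fy=8.8720 x'=-11.5120 y'=-6.8910

F_att = 1/2·(g−p) = 1/2·(8,18) = (4.0000,9.0000)
o1: d²=592 > ρ²=34 → inactive
o2: d²=194 > ρ²=34 → inactive
o3: d²=25 ≤ ρ²=34; F_rep = 20·(-3,-4)/25² = (-0.0960,-0.1280)
F = F_att + ΣF_rep = (3.9040,8.8720)
p' = p + 1/8·F = (-11.5120,-6.8910)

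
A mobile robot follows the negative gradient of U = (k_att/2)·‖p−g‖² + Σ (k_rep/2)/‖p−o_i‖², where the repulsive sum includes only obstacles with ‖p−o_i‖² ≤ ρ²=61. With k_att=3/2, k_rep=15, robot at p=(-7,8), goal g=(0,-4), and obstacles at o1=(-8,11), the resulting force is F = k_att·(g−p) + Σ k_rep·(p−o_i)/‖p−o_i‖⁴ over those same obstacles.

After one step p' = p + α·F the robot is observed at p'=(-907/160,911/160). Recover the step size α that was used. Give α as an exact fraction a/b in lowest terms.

F_att = 3/2·(g−p) = 3/2·(7,-12) = (10.5000,-18.0000)
o1: d²=10 ≤ ρ²=61; F_rep = 15·(1,-3)/10² = (0.1500,-0.4500)
F = F_att + ΣF_rep = (10.6500,-18.4500)
Δp = p'−p = (1.3313,-2.3062); α = Δx/Fx = (213/160) / (213/20) = 1/8
check: Δy/Fy = (-369/160) / (-369/20) = 1/8 ✓

α = 1/8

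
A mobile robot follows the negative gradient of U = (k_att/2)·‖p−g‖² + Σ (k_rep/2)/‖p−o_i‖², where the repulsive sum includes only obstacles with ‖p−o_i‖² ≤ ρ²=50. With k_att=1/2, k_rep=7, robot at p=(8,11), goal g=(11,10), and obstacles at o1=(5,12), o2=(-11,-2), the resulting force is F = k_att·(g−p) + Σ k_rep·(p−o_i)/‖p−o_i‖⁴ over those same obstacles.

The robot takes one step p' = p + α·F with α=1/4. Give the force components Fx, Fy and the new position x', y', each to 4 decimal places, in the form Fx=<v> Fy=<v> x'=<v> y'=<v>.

F_att = 1/2·(g−p) = 1/2·(3,-1) = (1.5000,-0.5000)
o1: d²=10 ≤ ρ²=50; F_rep = 7·(3,-1)/10² = (0.2100,-0.0700)
o2: d²=530 > ρ²=50 → inactive
F = F_att + ΣF_rep = (1.7100,-0.5700)
p' = p + 1/4·F = (8.4275,10.8575)

Fx=1.7100 Fy=-0.5700 x'=8.4275 y'=10.8575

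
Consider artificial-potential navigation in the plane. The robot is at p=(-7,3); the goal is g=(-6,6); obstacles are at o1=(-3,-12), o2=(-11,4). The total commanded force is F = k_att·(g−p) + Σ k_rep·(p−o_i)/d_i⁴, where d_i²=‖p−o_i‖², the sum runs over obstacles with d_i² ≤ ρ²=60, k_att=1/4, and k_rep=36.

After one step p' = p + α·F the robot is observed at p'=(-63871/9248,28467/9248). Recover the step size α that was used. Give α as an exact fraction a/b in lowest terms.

F_att = 1/4·(g−p) = 1/4·(1,3) = (0.2500,0.7500)
o1: d²=241 > ρ²=60 → inactive
o2: d²=17 ≤ ρ²=60; F_rep = 36·(4,-1)/17² = (0.4983,-0.1246)
F = F_att + ΣF_rep = (0.7483,0.6254)
Δp = p'−p = (0.0935,0.0782); α = Δx/Fx = (865/9248) / (865/1156) = 1/8
check: Δy/Fy = (723/9248) / (723/1156) = 1/8 ✓

α = 1/8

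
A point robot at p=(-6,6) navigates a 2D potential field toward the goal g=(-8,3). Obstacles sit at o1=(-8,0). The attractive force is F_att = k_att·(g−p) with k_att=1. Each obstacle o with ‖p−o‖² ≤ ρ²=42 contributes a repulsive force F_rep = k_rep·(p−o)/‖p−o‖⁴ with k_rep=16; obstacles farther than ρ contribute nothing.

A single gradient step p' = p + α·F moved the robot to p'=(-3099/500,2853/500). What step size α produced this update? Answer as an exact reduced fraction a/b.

F_att = 1·(g−p) = 1·(-2,-3) = (-2.0000,-3.0000)
o1: d²=40 ≤ ρ²=42; F_rep = 16·(2,6)/40² = (0.0200,0.0600)
F = F_att + ΣF_rep = (-1.9800,-2.9400)
Δp = p'−p = (-0.1980,-0.2940); α = Δx/Fx = (-99/500) / (-99/50) = 1/10
check: Δy/Fy = (-147/500) / (-147/50) = 1/10 ✓

α = 1/10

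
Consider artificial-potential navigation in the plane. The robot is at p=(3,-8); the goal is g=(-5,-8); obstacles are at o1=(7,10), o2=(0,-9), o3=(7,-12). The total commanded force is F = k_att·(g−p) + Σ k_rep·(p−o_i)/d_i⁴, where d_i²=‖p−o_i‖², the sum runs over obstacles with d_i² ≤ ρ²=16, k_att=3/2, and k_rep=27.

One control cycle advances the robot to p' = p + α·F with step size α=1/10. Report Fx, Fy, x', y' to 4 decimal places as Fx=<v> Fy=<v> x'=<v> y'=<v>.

F_att = 3/2·(g−p) = 3/2·(-8,0) = (-12.0000,0.0000)
o1: d²=340 > ρ²=16 → inactive
o2: d²=10 ≤ ρ²=16; F_rep = 27·(3,1)/10² = (0.8100,0.2700)
o3: d²=32 > ρ²=16 → inactive
F = F_att + ΣF_rep = (-11.1900,0.2700)
p' = p + 1/10·F = (1.8810,-7.9730)

Fx=-11.1900 Fy=0.2700 x'=1.8810 y'=-7.9730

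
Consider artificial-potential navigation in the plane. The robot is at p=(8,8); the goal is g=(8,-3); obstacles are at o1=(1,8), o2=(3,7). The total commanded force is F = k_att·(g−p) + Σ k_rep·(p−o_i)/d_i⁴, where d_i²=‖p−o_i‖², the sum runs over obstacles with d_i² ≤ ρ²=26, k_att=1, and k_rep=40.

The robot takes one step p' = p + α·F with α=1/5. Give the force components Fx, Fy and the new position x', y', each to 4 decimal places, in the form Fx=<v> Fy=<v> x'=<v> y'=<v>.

Fx=0.2959 Fy=-10.9408 x'=8.0592 y'=5.8118

F_att = 1·(g−p) = 1·(0,-11) = (0.0000,-11.0000)
o1: d²=49 > ρ²=26 → inactive
o2: d²=26 ≤ ρ²=26; F_rep = 40·(5,1)/26² = (0.2959,0.0592)
F = F_att + ΣF_rep = (0.2959,-10.9408)
p' = p + 1/5·F = (8.0592,5.8118)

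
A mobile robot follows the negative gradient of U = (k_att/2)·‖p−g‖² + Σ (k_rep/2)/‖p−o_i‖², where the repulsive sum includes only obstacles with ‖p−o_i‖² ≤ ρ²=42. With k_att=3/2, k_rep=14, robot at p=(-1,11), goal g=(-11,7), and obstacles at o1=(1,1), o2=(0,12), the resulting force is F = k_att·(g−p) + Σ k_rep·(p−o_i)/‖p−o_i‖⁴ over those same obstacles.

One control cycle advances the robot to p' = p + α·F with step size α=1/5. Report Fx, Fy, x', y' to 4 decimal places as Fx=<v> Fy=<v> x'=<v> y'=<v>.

Fx=-18.5000 Fy=-9.5000 x'=-4.7000 y'=9.1000

F_att = 3/2·(g−p) = 3/2·(-10,-4) = (-15.0000,-6.0000)
o1: d²=104 > ρ²=42 → inactive
o2: d²=2 ≤ ρ²=42; F_rep = 14·(-1,-1)/2² = (-3.5000,-3.5000)
F = F_att + ΣF_rep = (-18.5000,-9.5000)
p' = p + 1/5·F = (-4.7000,9.1000)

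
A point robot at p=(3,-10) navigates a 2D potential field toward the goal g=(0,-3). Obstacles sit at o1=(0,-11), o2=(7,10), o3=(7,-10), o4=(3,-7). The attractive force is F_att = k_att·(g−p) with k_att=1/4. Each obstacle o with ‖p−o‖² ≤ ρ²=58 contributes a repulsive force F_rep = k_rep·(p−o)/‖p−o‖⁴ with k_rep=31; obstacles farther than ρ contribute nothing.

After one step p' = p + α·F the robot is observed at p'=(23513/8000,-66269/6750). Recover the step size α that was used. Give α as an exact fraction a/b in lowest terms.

α = 1/5

F_att = 1/4·(g−p) = 1/4·(-3,7) = (-0.7500,1.7500)
o1: d²=10 ≤ ρ²=58; F_rep = 31·(3,1)/10² = (0.9300,0.3100)
o2: d²=416 > ρ²=58 → inactive
o3: d²=16 ≤ ρ²=58; F_rep = 31·(-4,0)/16² = (-0.4844,0.0000)
o4: d²=9 ≤ ρ²=58; F_rep = 31·(0,-3)/9² = (0.0000,-1.1481)
F = F_att + ΣF_rep = (-0.3044,0.9119)
Δp = p'−p = (-0.0609,0.1824); α = Δx/Fx = (-487/8000) / (-487/1600) = 1/5
check: Δy/Fy = (1231/6750) / (1231/1350) = 1/5 ✓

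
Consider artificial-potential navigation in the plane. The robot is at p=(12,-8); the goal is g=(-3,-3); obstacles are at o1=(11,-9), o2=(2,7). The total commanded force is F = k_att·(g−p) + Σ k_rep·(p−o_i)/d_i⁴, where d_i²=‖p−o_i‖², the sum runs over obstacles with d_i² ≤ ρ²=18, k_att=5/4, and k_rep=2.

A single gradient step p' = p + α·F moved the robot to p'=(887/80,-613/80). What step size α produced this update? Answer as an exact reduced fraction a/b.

F_att = 5/4·(g−p) = 5/4·(-15,5) = (-18.7500,6.2500)
o1: d²=2 ≤ ρ²=18; F_rep = 2·(1,1)/2² = (0.5000,0.5000)
o2: d²=325 > ρ²=18 → inactive
F = F_att + ΣF_rep = (-18.2500,6.7500)
Δp = p'−p = (-0.9125,0.3375); α = Δx/Fx = (-73/80) / (-73/4) = 1/20
check: Δy/Fy = (27/80) / (27/4) = 1/20 ✓

α = 1/20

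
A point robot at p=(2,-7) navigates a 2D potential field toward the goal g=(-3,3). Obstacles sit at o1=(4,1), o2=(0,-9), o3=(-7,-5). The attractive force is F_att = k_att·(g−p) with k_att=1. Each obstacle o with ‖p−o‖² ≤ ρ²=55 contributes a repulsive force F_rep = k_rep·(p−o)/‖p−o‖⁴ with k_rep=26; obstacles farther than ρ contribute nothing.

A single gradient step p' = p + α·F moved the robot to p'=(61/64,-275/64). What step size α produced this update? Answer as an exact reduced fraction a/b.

F_att = 1·(g−p) = 1·(-5,10) = (-5.0000,10.0000)
o1: d²=68 > ρ²=55 → inactive
o2: d²=8 ≤ ρ²=55; F_rep = 26·(2,2)/8² = (0.8125,0.8125)
o3: d²=85 > ρ²=55 → inactive
F = F_att + ΣF_rep = (-4.1875,10.8125)
Δp = p'−p = (-1.0469,2.7031); α = Δx/Fx = (-67/64) / (-67/16) = 1/4
check: Δy/Fy = (173/64) / (173/16) = 1/4 ✓

α = 1/4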